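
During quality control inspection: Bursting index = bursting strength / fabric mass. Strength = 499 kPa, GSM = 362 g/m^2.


Formula: Bursting Index = Bursting Strength / Fabric GSM
BI = 499 kPa / 362 g/m^2
BI = 1.378 kPa/(g/m^2)

1.378 kPa/(g/m^2)


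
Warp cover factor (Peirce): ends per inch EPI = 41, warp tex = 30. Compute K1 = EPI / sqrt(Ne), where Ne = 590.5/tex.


Formula: K1 = EPI / sqrt(Ne), with Ne = 590.5 / tex_warp
Step 1: Ne = 590.5 / 30 = 19.683
Step 2: sqrt(Ne) = sqrt(19.683) = 4.4366
Step 3: K1 = 41 / 4.4366 = 9.2

9.2


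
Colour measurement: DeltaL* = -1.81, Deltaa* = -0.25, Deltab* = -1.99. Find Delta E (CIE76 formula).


Formula: Delta E = sqrt(dL*^2 + da*^2 + db*^2)
Step 1: dL*^2 = (-1.81)^2 = 3.2761
Step 2: da*^2 = (-0.25)^2 = 0.0625
Step 3: db*^2 = (-1.99)^2 = 3.9601
Step 4: Sum = 3.2761 + 0.0625 + 3.9601 = 7.2987
Step 5: Delta E = sqrt(7.2987) = 2.7

2.7 Delta E


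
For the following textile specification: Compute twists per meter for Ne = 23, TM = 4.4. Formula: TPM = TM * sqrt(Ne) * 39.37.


Formula: TPM = TM * sqrt(Ne) * 39.37
Step 1: sqrt(Ne) = sqrt(23) = 4.7958
Step 2: TM * sqrt(Ne) = 4.4 * 4.7958 = 21.1015
Step 3: TPM = 21.1015 * 39.37 = 831 twists/m

831 twists/m


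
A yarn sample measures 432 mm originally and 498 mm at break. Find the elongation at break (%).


Formula: Elongation (%) = ((L_break - L0) / L0) * 100
Step 1: Extension = 498 - 432 = 66 mm
Step 2: Elongation = (66 / 432) * 100
Step 3: Elongation = 0.152778 * 100 = 15.2778% ≈ 15.3%

15.3%


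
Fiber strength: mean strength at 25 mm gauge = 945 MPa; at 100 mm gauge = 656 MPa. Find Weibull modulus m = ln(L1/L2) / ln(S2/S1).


Formula: m = ln(L1/L2) / ln(S2/S1)
Step 1: ln(L1/L2) = ln(25/100) = -1.38629
Step 2: S2/S1 = 656/945 = 0.69418
Step 3: ln(S2/S1) = ln(0.69418) = -0.36502
Step 4: m = -1.38629 / -0.36502 = 3.80

3.80 (Weibull m)


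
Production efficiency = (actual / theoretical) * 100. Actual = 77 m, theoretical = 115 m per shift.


Formula: Efficiency% = (Actual output / Theoretical output) * 100
Efficiency% = (77 / 115) * 100
Efficiency% = 0.669565 * 100 = 66.9565% ≈ 67.0%

67.0%


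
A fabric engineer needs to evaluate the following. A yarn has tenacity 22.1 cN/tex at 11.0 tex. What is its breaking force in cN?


Formula: Breaking force = Tenacity * Linear density
F = 22.1 cN/tex * 11.0 tex
F = 243.10 cN

243.10 cN


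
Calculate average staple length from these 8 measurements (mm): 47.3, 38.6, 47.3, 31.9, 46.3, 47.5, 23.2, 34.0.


Formula: Mean = sum of lengths / count
Sum = 47.3 + 38.6 + 47.3 + 31.9 + 46.3 + 47.5 + 23.2 + 34.0
Sum = 316.1 mm
Mean = 316.1 / 8 = 39.51 mm

39.51 mm


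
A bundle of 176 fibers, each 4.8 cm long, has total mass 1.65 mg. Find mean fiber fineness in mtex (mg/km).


Formula: fineness (mtex) = mass (mg) / total length (km) = (mass_mg / total_length_m) * 1000
Step 1: Convert fiber length: 4.8 cm = 0.048 m
Step 2: Total fiber length = 176 * 0.048 = 8.448 m
Step 3: Linear density = 1.65 mg / 8.448 m = 0.1953 mg/m
Step 4: fineness = 0.1953 * 1000 = 195.3 mtex

195.3 mtex


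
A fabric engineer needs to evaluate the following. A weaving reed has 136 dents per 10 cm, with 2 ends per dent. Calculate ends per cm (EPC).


Formula: EPC = (dents per 10 cm * ends per dent) / 10
Step 1: Total ends per 10 cm = 136 * 2 = 272
Step 2: EPC = 272 / 10 = 27.2 ends/cm

27.2 ends/cm


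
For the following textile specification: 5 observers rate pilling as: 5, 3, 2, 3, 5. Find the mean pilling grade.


Formula: Mean = sum / count
Sum = 5 + 3 + 2 + 3 + 5 = 18
Mean = 18 / 5 = 3.6

3.6


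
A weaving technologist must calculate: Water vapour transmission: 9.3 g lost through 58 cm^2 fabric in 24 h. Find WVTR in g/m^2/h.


Formula: WVTR = mass_loss / (area * time)
Step 1: Convert area: 58 cm^2 = 0.0058 m^2
Step 2: WVTR = 9.3 g / (0.0058 m^2 * 24 h)
Step 3: WVTR = 9.3 / 0.1392 = 66.8 g/m^2/h

66.8 g/m^2/h


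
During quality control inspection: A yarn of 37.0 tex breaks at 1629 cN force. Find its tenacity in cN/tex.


Formula: Tenacity = Breaking force / Linear density
Tenacity = 1629 cN / 37.0 tex
Tenacity = 44.03 cN/tex

44.03 cN/tex


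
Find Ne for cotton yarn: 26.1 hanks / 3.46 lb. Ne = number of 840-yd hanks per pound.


Formula: Ne = hanks / mass_lb
Substituting: Ne = 26.1 / 3.46
Ne = 7.5

7.5 Ne


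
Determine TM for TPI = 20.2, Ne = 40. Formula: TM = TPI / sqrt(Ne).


Formula: TM = TPI / sqrt(Ne)
Step 1: sqrt(Ne) = sqrt(40) = 6.3246
Step 2: TM = 20.2 / 6.3246 = 3.19

3.19 TM


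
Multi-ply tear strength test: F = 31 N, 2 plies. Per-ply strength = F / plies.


Formula: Per-ply strength = Total force / Number of plies
Per-ply = 31 N / 2
Per-ply = 15.5 N

15.5 N


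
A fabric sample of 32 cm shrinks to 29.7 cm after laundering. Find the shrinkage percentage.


Formula: Shrinkage% = ((L_before - L_after) / L_before) * 100
Step 1: Shrinkage = 32 - 29.7 = 2.3 cm
Step 2: Shrinkage% = (2.3 / 32) * 100
Step 3: Shrinkage% = 0.071875 * 100 = 7.1875% ≈ 7.2%

7.2%


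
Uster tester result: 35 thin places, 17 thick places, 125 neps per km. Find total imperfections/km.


Formula: Total = thin places + thick places + neps
Total = 35 + 17 + 125
Total = 177 imperfections/km

177 imperfections/km


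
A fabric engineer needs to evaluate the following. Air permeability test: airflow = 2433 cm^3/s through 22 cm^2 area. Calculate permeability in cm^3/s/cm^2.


Formula: Air Permeability = Airflow / Test Area
AP = 2433 cm^3/s / 22 cm^2
AP = 110.6 cm^3/s/cm^2

110.6 cm^3/s/cm^2


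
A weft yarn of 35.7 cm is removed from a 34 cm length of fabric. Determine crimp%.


Formula: Crimp% = ((L_yarn - L_fabric) / L_fabric) * 100
Step 1: Extension = 35.7 - 34 = 1.7 cm
Step 2: Crimp% = (1.7 / 34) * 100
Step 3: Crimp% = 0.05 * 100 = 5.0%

5.0%


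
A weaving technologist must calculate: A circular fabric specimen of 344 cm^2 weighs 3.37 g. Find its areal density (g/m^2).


Formula: GSM = mass_g / area_m2
Step 1: Convert area: 344 cm^2 = 344 / 10000 = 0.0344 m^2
Step 2: GSM = 3.37 g / 0.0344 m^2 = 98.0 g/m^2

98.0 g/m^2


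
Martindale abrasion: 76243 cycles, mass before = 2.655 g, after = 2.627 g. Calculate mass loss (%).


Formula: Mass loss% = ((m_before - m_after) / m_before) * 100
Step 1: Mass loss = 2.655 - 2.627 = 0.028 g
Step 2: Ratio = 0.028 / 2.655 = 0.0105461
Step 3: Mass loss% = 0.0105461 * 100 = 1.05461% ≈ 1.05%

1.05%


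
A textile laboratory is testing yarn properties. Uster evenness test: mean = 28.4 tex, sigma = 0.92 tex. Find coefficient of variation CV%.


Formula: CV% = (standard deviation / mean) * 100
Step 1: Ratio = 0.92 / 28.4 = 0.032394
Step 2: CV% = 0.032394 * 100 = 3.2394% ≈ 3.2%

3.2%


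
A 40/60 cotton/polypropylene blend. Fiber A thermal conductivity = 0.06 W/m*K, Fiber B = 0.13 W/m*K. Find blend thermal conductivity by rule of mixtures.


Formula: Blend property = (fraction_A * property_A) + (fraction_B * property_B)
Step 1: Contribution A = 40/100 * 0.06 W/m*K = 0.024 W/m*K
Step 2: Contribution B = 60/100 * 0.13 W/m*K = 0.078 W/m*K
Step 3: Blend thermal conductivity = 0.024 + 0.078 = 0.102 W/m*K

0.102 W/m*K


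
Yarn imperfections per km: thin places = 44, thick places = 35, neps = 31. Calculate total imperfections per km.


Formula: Total = thin places + thick places + neps
Total = 44 + 35 + 31
Total = 110 imperfections/km

110 imperfections/km


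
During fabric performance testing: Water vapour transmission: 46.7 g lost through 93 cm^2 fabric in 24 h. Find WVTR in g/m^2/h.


Formula: WVTR = mass_loss / (area * time)
Step 1: Convert area: 93 cm^2 = 0.0093 m^2
Step 2: WVTR = 46.7 g / (0.0093 m^2 * 24 h)
Step 3: WVTR = 46.7 / 0.2232 = 209.2 g/m^2/h

209.2 g/m^2/h


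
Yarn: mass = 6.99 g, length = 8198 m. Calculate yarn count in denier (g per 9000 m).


Formula: den = (mass_g / length_m) * 9000
Substituting: den = (6.99 / 8198) * 9000
Intermediate: 6.99 / 8198 = 0.00085265 g/m
den = 0.00085265 * 9000 = 7.7 denier

7.7 denier


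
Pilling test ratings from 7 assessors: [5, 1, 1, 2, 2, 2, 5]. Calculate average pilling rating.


Formula: Mean = sum / count
Sum = 5 + 1 + 1 + 2 + 2 + 2 + 5 = 18
Mean = 18 / 7 = 2.6

2.6


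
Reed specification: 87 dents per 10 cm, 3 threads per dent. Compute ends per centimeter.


Formula: EPC = (dents per 10 cm * ends per dent) / 10
Step 1: Total ends per 10 cm = 87 * 3 = 261
Step 2: EPC = 261 / 10 = 26.1 ends/cm

26.1 ends/cm


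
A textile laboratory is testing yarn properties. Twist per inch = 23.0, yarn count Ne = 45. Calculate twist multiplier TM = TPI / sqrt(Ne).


Formula: TM = TPI / sqrt(Ne)
Step 1: sqrt(Ne) = sqrt(45) = 6.7082
Step 2: TM = 23.0 / 6.7082 = 3.43

3.43 TM


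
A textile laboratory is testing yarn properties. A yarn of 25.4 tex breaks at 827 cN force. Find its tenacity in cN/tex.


Formula: Tenacity = Breaking force / Linear density
Tenacity = 827 cN / 25.4 tex
Tenacity = 32.56 cN/tex

32.56 cN/tex


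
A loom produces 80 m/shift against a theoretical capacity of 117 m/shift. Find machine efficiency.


Formula: Efficiency% = (Actual output / Theoretical output) * 100
Efficiency% = (80 / 117) * 100
Efficiency% = 0.683761 * 100 = 68.3761% ≈ 68.4%

68.4%


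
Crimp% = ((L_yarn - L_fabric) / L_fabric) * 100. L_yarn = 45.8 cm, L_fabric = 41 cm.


Formula: Crimp% = ((L_yarn - L_fabric) / L_fabric) * 100
Step 1: Extension = 45.8 - 41 = 4.8 cm
Step 2: Crimp% = (4.8 / 41) * 100
Step 3: Crimp% = 0.117073 * 100 = 11.7073% ≈ 11.7%

11.7%


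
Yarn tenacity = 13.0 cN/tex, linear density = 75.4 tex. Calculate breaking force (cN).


Formula: Breaking force = Tenacity * Linear density
F = 13.0 cN/tex * 75.4 tex
F = 980.20 cN

980.20 cN


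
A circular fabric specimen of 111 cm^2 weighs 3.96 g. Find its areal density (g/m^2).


Formula: GSM = mass_g / area_m2
Step 1: Convert area: 111 cm^2 = 111 / 10000 = 0.0111 m^2
Step 2: GSM = 3.96 g / 0.0111 m^2 = 356.8 g/m^2

356.8 g/m^2


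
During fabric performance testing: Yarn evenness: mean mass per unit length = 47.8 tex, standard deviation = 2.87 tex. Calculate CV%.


Formula: CV% = (standard deviation / mean) * 100
Step 1: Ratio = 2.87 / 47.8 = 0.060042
Step 2: CV% = 0.060042 * 100 = 6.0042% ≈ 6.0%

6.0%


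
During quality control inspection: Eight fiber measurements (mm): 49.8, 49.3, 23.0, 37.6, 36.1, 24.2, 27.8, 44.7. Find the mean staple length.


Formula: Mean = sum of lengths / count
Sum = 49.8 + 49.3 + 23.0 + 37.6 + 36.1 + 24.2 + 27.8 + 44.7
Sum = 292.5 mm
Mean = 292.5 / 8 = 36.56 mm

36.56 mm


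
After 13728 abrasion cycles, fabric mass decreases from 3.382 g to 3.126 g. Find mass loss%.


Formula: Mass loss% = ((m_before - m_after) / m_before) * 100
Step 1: Mass loss = 3.382 - 3.126 = 0.256 g
Step 2: Ratio = 0.256 / 3.382 = 0.0756949
Step 3: Mass loss% = 0.0756949 * 100 = 7.56949% ≈ 7.57%

7.57%


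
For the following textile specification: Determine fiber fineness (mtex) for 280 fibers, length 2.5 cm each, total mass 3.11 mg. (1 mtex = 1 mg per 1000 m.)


Formula: fineness (mtex) = mass (mg) / total length (km) = (mass_mg / total_length_m) * 1000
Step 1: Convert fiber length: 2.5 cm = 0.025 m
Step 2: Total fiber length = 280 * 0.025 = 7.0 m
Step 3: Linear density = 3.11 mg / 7.0 m = 0.4443 mg/m
Step 4: fineness = 0.4443 * 1000 = 444.3 mtex

444.3 mtex


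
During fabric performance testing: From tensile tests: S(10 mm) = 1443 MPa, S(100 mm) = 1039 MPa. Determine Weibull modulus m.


Formula: m = ln(L1/L2) / ln(S2/S1)
Step 1: ln(L1/L2) = ln(10/100) = -2.30259
Step 2: S2/S1 = 1039/1443 = 0.72003
Step 3: ln(S2/S1) = ln(0.72003) = -0.32846
Step 4: m = -2.30259 / -0.32846 = 7.01

7.01 (Weibull m)


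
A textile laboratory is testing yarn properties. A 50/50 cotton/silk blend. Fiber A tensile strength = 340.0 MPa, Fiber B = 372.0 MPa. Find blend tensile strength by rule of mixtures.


Formula: Blend property = (fraction_A * property_A) + (fraction_B * property_B)
Step 1: Contribution A = 50/100 * 340.0 MPa = 170.0 MPa
Step 2: Contribution B = 50/100 * 372.0 MPa = 186.0 MPa
Step 3: Blend tensile strength = 170.0 + 186.0 = 356.0 MPa

356.0 MPa


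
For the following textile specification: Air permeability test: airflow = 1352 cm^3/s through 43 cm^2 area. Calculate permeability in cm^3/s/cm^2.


Formula: Air Permeability = Airflow / Test Area
AP = 1352 cm^3/s / 43 cm^2
AP = 31.4 cm^3/s/cm^2

31.4 cm^3/s/cm^2


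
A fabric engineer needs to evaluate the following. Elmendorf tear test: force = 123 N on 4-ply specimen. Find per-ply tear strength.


Formula: Per-ply strength = Total force / Number of plies
Per-ply = 123 N / 4
Per-ply = 30.75 N

30.75 N


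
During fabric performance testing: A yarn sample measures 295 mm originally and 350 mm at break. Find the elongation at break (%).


Formula: Elongation (%) = ((L_break - L0) / L0) * 100
Step 1: Extension = 350 - 295 = 55 mm
Step 2: Elongation = (55 / 295) * 100
Step 3: Elongation = 0.186441 * 100 = 18.6441% ≈ 18.6%

18.6%


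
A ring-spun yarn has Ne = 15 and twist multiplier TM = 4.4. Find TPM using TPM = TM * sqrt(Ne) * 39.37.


Formula: TPM = TM * sqrt(Ne) * 39.37
Step 1: sqrt(Ne) = sqrt(15) = 3.873
Step 2: TM * sqrt(Ne) = 4.4 * 3.873 = 17.0412
Step 3: TPM = 17.0412 * 39.37 = 671 twists/m

671 twists/m


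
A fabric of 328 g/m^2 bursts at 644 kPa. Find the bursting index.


Formula: Bursting Index = Bursting Strength / Fabric GSM
BI = 644 kPa / 328 g/m^2
BI = 1.963 kPa/(g/m^2)

1.963 kPa/(g/m^2)


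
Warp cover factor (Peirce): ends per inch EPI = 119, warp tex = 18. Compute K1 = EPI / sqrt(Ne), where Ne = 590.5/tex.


Formula: K1 = EPI / sqrt(Ne), with Ne = 590.5 / tex_warp
Step 1: Ne = 590.5 / 18 = 32.806
Step 2: sqrt(Ne) = sqrt(32.806) = 5.7277
Step 3: K1 = 119 / 5.7277 = 20.8

20.8


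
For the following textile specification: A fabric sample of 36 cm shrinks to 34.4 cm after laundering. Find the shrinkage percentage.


Formula: Shrinkage% = ((L_before - L_after) / L_before) * 100
Step 1: Shrinkage = 36 - 34.4 = 1.6 cm
Step 2: Shrinkage% = (1.6 / 36) * 100
Step 3: Shrinkage% = 0.044444 * 100 = 4.4444% ≈ 4.4%

4.4%


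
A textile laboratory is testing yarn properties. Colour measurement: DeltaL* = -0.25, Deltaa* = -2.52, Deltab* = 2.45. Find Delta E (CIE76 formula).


Formula: Delta E = sqrt(dL*^2 + da*^2 + db*^2)
Step 1: dL*^2 = (-0.25)^2 = 0.0625
Step 2: da*^2 = (-2.52)^2 = 6.3504
Step 3: db*^2 = 2.45^2 = 6.0025
Step 4: Sum = 0.0625 + 6.3504 + 6.0025 = 12.4154
Step 5: Delta E = sqrt(12.4154) = 3.52

3.52 Delta E


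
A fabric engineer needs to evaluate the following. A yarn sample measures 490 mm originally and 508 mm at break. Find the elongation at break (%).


Formula: Elongation (%) = ((L_break - L0) / L0) * 100
Step 1: Extension = 508 - 490 = 18 mm
Step 2: Elongation = (18 / 490) * 100
Step 3: Elongation = 0.036735 * 100 = 3.6735% ≈ 3.7%

3.7%


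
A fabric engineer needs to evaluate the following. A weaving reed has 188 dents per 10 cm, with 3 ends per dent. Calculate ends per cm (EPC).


Formula: EPC = (dents per 10 cm * ends per dent) / 10
Step 1: Total ends per 10 cm = 188 * 3 = 564
Step 2: EPC = 564 / 10 = 56.4 ends/cm

56.4 ends/cm


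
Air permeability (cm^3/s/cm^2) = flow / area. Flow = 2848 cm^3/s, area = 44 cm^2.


Formula: Air Permeability = Airflow / Test Area
AP = 2848 cm^3/s / 44 cm^2
AP = 64.7 cm^3/s/cm^2

64.7 cm^3/s/cm^2


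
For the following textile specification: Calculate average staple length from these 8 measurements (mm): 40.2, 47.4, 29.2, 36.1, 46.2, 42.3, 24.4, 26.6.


Formula: Mean = sum of lengths / count
Sum = 40.2 + 47.4 + 29.2 + 36.1 + 46.2 + 42.3 + 24.4 + 26.6
Sum = 292.4 mm
Mean = 292.4 / 8 = 36.55 mm

36.55 mm


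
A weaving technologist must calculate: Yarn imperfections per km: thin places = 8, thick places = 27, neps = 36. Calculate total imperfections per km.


Formula: Total = thin places + thick places + neps
Total = 8 + 27 + 36
Total = 71 imperfections/km

71 imperfections/km


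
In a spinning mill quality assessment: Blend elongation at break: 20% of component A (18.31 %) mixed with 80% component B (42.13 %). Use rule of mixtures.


Formula: Blend property = (fraction_A * property_A) + (fraction_B * property_B)
Step 1: Contribution A = 20/100 * 18.31 % = 3.662 %
Step 2: Contribution B = 80/100 * 42.13 % = 33.704 %
Step 3: Blend elongation at break = 3.662 + 33.704 = 37.366 %

37.366 %


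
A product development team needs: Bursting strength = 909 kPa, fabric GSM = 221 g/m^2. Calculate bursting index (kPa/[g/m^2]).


Formula: Bursting Index = Bursting Strength / Fabric GSM
BI = 909 kPa / 221 g/m^2
BI = 4.113 kPa/(g/m^2)

4.113 kPa/(g/m^2)


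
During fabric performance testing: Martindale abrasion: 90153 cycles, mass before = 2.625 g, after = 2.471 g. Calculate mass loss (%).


Formula: Mass loss% = ((m_before - m_after) / m_before) * 100
Step 1: Mass loss = 2.625 - 2.471 = 0.154 g
Step 2: Ratio = 0.154 / 2.625 = 0.0586667
Step 3: Mass loss% = 0.0586667 * 100 = 5.86667% ≈ 5.87%

5.87%


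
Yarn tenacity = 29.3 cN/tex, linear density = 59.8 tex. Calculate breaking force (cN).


Formula: Breaking force = Tenacity * Linear density
F = 29.3 cN/tex * 59.8 tex
F = 1752.14 cN

1752.14 cN


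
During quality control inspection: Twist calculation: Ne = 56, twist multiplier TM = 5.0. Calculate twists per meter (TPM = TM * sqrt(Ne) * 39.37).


Formula: TPM = TM * sqrt(Ne) * 39.37
Step 1: sqrt(Ne) = sqrt(56) = 7.4833
Step 2: TM * sqrt(Ne) = 5.0 * 7.4833 = 37.4165
Step 3: TPM = 37.4165 * 39.37 = 1473 twists/m

1473 twists/m


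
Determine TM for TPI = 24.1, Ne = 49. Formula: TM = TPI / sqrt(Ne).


Formula: TM = TPI / sqrt(Ne)
Step 1: sqrt(Ne) = sqrt(49) = 7
Step 2: TM = 24.1 / 7 = 3.44

3.44 TM


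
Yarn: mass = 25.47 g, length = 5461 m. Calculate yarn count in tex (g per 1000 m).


Formula: Tex = (mass_g / length_m) * 1000
Substituting: Tex = (25.47 / 5461) * 1000
Intermediate: 25.47 / 5461 = 0.00466398 g/m
Tex = 0.00466398 * 1000 = 4.66 tex

4.66 tex


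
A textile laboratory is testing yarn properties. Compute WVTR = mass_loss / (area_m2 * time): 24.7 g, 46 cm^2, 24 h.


Formula: WVTR = mass_loss / (area * time)
Step 1: Convert area: 46 cm^2 = 0.0046 m^2
Step 2: WVTR = 24.7 g / (0.0046 m^2 * 24 h)
Step 3: WVTR = 24.7 / 0.1104 = 223.7 g/m^2/h

223.7 g/m^2/h


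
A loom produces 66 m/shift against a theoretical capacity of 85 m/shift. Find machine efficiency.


Formula: Efficiency% = (Actual output / Theoretical output) * 100
Efficiency% = (66 / 85) * 100
Efficiency% = 0.776471 * 100 = 77.6471% ≈ 77.6%

77.6%


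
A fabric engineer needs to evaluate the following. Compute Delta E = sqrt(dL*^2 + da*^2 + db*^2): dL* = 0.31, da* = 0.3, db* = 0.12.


Formula: Delta E = sqrt(dL*^2 + da*^2 + db*^2)
Step 1: dL*^2 = 0.31^2 = 0.0961
Step 2: da*^2 = 0.3^2 = 0.09
Step 3: db*^2 = 0.12^2 = 0.0144
Step 4: Sum = 0.0961 + 0.09 + 0.0144 = 0.2005
Step 5: Delta E = sqrt(0.2005) = 0.45

0.45 Delta E


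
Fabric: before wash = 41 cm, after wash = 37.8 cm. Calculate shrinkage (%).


Formula: Shrinkage% = ((L_before - L_after) / L_before) * 100
Step 1: Shrinkage = 41 - 37.8 = 3.2 cm
Step 2: Shrinkage% = (3.2 / 41) * 100
Step 3: Shrinkage% = 0.078049 * 100 = 7.8049% ≈ 7.8%

7.8%


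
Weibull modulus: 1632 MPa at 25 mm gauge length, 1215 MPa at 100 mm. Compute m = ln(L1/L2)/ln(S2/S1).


Formula: m = ln(L1/L2) / ln(S2/S1)
Step 1: ln(L1/L2) = ln(25/100) = -1.38629
Step 2: S2/S1 = 1215/1632 = 0.74449
Step 3: ln(S2/S1) = ln(0.74449) = -0.29506
Step 4: m = -1.38629 / -0.29506 = 4.70

4.70 (Weibull m)


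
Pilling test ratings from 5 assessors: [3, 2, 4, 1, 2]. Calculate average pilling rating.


Formula: Mean = sum / count
Sum = 3 + 2 + 4 + 1 + 2 = 12
Mean = 12 / 5 = 2.4

2.4


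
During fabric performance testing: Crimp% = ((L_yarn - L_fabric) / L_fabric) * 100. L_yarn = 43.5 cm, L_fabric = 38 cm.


Formula: Crimp% = ((L_yarn - L_fabric) / L_fabric) * 100
Step 1: Extension = 43.5 - 38 = 5.5 cm
Step 2: Crimp% = (5.5 / 38) * 100
Step 3: Crimp% = 0.144737 * 100 = 14.4737% ≈ 14.5%

14.5%


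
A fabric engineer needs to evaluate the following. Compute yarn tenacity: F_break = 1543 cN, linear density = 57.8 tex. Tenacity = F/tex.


Formula: Tenacity = Breaking force / Linear density
Tenacity = 1543 cN / 57.8 tex
Tenacity = 26.70 cN/tex

26.70 cN/tex


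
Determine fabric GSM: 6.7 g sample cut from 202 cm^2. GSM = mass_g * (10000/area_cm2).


Formula: GSM = mass_g / area_m2
Step 1: Convert area: 202 cm^2 = 202 / 10000 = 0.0202 m^2
Step 2: GSM = 6.7 g / 0.0202 m^2 = 331.7 g/m^2

331.7 g/m^2


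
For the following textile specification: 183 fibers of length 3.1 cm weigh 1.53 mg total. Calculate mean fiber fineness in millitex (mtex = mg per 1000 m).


Formula: fineness (mtex) = mass (mg) / total length (km) = (mass_mg / total_length_m) * 1000
Step 1: Convert fiber length: 3.1 cm = 0.031 m
Step 2: Total fiber length = 183 * 0.031 = 5.673 m
Step 3: Linear density = 1.53 mg / 5.673 m = 0.2697 mg/m
Step 4: fineness = 0.2697 * 1000 = 269.7 mtex

269.7 mtex


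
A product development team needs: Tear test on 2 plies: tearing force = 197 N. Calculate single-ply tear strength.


Formula: Per-ply strength = Total force / Number of plies
Per-ply = 197 N / 2
Per-ply = 98.5 N

98.5 N


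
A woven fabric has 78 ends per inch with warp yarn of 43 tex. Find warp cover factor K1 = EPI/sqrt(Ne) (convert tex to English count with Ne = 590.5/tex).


Formula: K1 = EPI / sqrt(Ne), with Ne = 590.5 / tex_warp
Step 1: Ne = 590.5 / 43 = 13.733
Step 2: sqrt(Ne) = sqrt(13.733) = 3.7058
Step 3: K1 = 78 / 3.7058 = 21.0

21.0


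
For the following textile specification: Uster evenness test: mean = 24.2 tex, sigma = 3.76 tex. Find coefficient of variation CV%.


Formula: CV% = (standard deviation / mean) * 100
Step 1: Ratio = 3.76 / 24.2 = 0.155372
Step 2: CV% = 0.155372 * 100 = 15.5372% ≈ 15.5%

15.5%


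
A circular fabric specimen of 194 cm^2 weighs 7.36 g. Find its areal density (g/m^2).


Formula: GSM = mass_g / area_m2
Step 1: Convert area: 194 cm^2 = 194 / 10000 = 0.0194 m^2
Step 2: GSM = 7.36 g / 0.0194 m^2 = 379.4 g/m^2

379.4 g/m^2


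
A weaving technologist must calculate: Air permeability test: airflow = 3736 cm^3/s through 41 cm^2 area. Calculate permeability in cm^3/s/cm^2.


Formula: Air Permeability = Airflow / Test Area
AP = 3736 cm^3/s / 41 cm^2
AP = 91.1 cm^3/s/cm^2

91.1 cm^3/s/cm^2


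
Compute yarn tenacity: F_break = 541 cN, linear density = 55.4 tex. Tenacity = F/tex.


Formula: Tenacity = Breaking force / Linear density
Tenacity = 541 cN / 55.4 tex
Tenacity = 9.77 cN/tex

9.77 cN/tex


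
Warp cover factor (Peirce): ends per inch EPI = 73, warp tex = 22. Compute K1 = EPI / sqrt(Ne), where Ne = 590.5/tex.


Formula: K1 = EPI / sqrt(Ne), with Ne = 590.5 / tex_warp
Step 1: Ne = 590.5 / 22 = 26.841
Step 2: sqrt(Ne) = sqrt(26.841) = 5.1808
Step 3: K1 = 73 / 5.1808 = 14.1

14.1


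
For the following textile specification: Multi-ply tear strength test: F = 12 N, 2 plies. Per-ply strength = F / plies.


Formula: Per-ply strength = Total force / Number of plies
Per-ply = 12 N / 2
Per-ply = 6 N

6 N


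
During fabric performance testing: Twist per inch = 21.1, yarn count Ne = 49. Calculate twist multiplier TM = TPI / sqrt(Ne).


Formula: TM = TPI / sqrt(Ne)
Step 1: sqrt(Ne) = sqrt(49) = 7
Step 2: TM = 21.1 / 7 = 3.01

3.01 TM


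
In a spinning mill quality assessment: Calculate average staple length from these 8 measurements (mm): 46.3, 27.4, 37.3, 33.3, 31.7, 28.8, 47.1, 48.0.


Formula: Mean = sum of lengths / count
Sum = 46.3 + 27.4 + 37.3 + 33.3 + 31.7 + 28.8 + 47.1 + 48.0
Sum = 299.9 mm
Mean = 299.9 / 8 = 37.49 mm

37.49 mm


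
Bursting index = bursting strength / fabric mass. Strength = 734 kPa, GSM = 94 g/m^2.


Formula: Bursting Index = Bursting Strength / Fabric GSM
BI = 734 kPa / 94 g/m^2
BI = 7.809 kPa/(g/m^2)

7.809 kPa/(g/m^2)


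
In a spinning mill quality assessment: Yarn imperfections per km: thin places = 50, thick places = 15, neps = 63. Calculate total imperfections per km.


Formula: Total = thin places + thick places + neps
Total = 50 + 15 + 63
Total = 128 imperfections/km

128 imperfections/km


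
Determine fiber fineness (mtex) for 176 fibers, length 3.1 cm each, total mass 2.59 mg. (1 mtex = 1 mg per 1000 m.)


Formula: fineness (mtex) = mass (mg) / total length (km) = (mass_mg / total_length_m) * 1000
Step 1: Convert fiber length: 3.1 cm = 0.031 m
Step 2: Total fiber length = 176 * 0.031 = 5.456 m
Step 3: Linear density = 2.59 mg / 5.456 m = 0.4747 mg/m
Step 4: fineness = 0.4747 * 1000 = 474.7 mtex

474.7 mtex


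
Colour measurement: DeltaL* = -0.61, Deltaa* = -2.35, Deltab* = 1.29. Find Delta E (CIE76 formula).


Formula: Delta E = sqrt(dL*^2 + da*^2 + db*^2)
Step 1: dL*^2 = (-0.61)^2 = 0.3721
Step 2: da*^2 = (-2.35)^2 = 5.5225
Step 3: db*^2 = 1.29^2 = 1.6641
Step 4: Sum = 0.3721 + 5.5225 + 1.6641 = 7.5587
Step 5: Delta E = sqrt(7.5587) = 2.75

2.75 Delta E


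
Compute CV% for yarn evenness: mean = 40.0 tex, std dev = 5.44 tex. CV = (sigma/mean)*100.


Formula: CV% = (standard deviation / mean) * 100
Step 1: Ratio = 5.44 / 40.0 = 0.136
Step 2: CV% = 0.136 * 100 = 13.6%

13.6%


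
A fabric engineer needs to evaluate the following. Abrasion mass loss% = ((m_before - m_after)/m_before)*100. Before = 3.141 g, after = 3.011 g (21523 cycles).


Formula: Mass loss% = ((m_before - m_after) / m_before) * 100
Step 1: Mass loss = 3.141 - 3.011 = 0.13 g
Step 2: Ratio = 0.13 / 3.141 = 0.0413881
Step 3: Mass loss% = 0.0413881 * 100 = 4.13881% ≈ 4.14%

4.14%


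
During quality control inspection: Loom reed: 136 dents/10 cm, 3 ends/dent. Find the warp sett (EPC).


Formula: EPC = (dents per 10 cm * ends per dent) / 10
Step 1: Total ends per 10 cm = 136 * 3 = 408
Step 2: EPC = 408 / 10 = 40.8 ends/cm

40.8 ends/cm


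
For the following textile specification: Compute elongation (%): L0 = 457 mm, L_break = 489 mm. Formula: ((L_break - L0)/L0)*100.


Formula: Elongation (%) = ((L_break - L0) / L0) * 100
Step 1: Extension = 489 - 457 = 32 mm
Step 2: Elongation = (32 / 457) * 100
Step 3: Elongation = 0.070022 * 100 = 7.0022% ≈ 7.0%

7.0%


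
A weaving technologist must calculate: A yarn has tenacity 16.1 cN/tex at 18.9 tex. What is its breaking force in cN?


Formula: Breaking force = Tenacity * Linear density
F = 16.1 cN/tex * 18.9 tex
F = 304.29 cN

304.29 cN


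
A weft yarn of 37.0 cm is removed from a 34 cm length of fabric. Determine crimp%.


Formula: Crimp% = ((L_yarn - L_fabric) / L_fabric) * 100
Step 1: Extension = 37.0 - 34 = 3.0 cm
Step 2: Crimp% = (3.0 / 34) * 100
Step 3: Crimp% = 0.088235 * 100 = 8.8235% ≈ 8.8%

8.8%


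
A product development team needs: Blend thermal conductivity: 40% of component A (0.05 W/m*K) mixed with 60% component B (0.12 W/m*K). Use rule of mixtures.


Formula: Blend property = (fraction_A * property_A) + (fraction_B * property_B)
Step 1: Contribution A = 40/100 * 0.05 W/m*K = 0.02 W/m*K
Step 2: Contribution B = 60/100 * 0.12 W/m*K = 0.072 W/m*K
Step 3: Blend thermal conductivity = 0.02 + 0.072 = 0.092 W/m*K

0.092 W/m*K


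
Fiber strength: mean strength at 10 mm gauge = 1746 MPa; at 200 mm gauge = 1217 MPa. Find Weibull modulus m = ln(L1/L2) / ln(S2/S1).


Formula: m = ln(L1/L2) / ln(S2/S1)
Step 1: ln(L1/L2) = ln(10/200) = -2.99573
Step 2: S2/S1 = 1217/1746 = 0.69702
Step 3: ln(S2/S1) = ln(0.69702) = -0.36094
Step 4: m = -2.99573 / -0.36094 = 8.30

8.30 (Weibull m)


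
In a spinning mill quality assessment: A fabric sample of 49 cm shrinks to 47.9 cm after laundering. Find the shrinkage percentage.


Formula: Shrinkage% = ((L_before - L_after) / L_before) * 100
Step 1: Shrinkage = 49 - 47.9 = 1.1 cm
Step 2: Shrinkage% = (1.1 / 49) * 100
Step 3: Shrinkage% = 0.022449 * 100 = 2.2449% ≈ 2.2%

2.2%


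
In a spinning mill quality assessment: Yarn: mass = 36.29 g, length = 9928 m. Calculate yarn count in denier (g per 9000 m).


Formula: den = (mass_g / length_m) * 9000
Substituting: den = (36.29 / 9928) * 9000
Intermediate: 36.29 / 9928 = 0.00365532 g/m
den = 0.00365532 * 9000 = 32.9 denier

32.9 denier


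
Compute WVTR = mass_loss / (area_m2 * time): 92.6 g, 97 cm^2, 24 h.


Formula: WVTR = mass_loss / (area * time)
Step 1: Convert area: 97 cm^2 = 0.0097 m^2
Step 2: WVTR = 92.6 g / (0.0097 m^2 * 24 h)
Step 3: WVTR = 92.6 / 0.2328 = 397.8 g/m^2/h

397.8 g/m^2/h


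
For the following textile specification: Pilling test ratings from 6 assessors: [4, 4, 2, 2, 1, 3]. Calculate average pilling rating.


Formula: Mean = sum / count
Sum = 4 + 4 + 2 + 2 + 1 + 3 = 16
Mean = 16 / 6 = 2.7

2.7


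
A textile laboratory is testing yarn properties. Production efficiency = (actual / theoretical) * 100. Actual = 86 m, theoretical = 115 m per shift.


Formula: Efficiency% = (Actual output / Theoretical output) * 100
Efficiency% = (86 / 115) * 100
Efficiency% = 0.747826 * 100 = 74.7826% ≈ 74.8%

74.8%


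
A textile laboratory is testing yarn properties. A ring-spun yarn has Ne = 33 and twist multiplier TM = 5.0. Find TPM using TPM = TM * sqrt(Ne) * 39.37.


Formula: TPM = TM * sqrt(Ne) * 39.37
Step 1: sqrt(Ne) = sqrt(33) = 5.7446
Step 2: TM * sqrt(Ne) = 5.0 * 5.7446 = 28.723
Step 3: TPM = 28.723 * 39.37 = 1131 twists/m

1131 twists/m


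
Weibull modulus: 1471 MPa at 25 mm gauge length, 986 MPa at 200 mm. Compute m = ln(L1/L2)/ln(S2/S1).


Formula: m = ln(L1/L2) / ln(S2/S1)
Step 1: ln(L1/L2) = ln(25/200) = -2.07944
Step 2: S2/S1 = 986/1471 = 0.67029
Step 3: ln(S2/S1) = ln(0.67029) = -0.40004
Step 4: m = -2.07944 / -0.40004 = 5.20

5.20 (Weibull m)


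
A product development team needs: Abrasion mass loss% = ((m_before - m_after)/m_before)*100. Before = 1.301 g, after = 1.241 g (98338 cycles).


Formula: Mass loss% = ((m_before - m_after) / m_before) * 100
Step 1: Mass loss = 1.301 - 1.241 = 0.06 g
Step 2: Ratio = 0.06 / 1.301 = 0.0461184
Step 3: Mass loss% = 0.0461184 * 100 = 4.61184% ≈ 4.61%

4.61%


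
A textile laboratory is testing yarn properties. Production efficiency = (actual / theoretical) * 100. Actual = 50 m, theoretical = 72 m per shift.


Formula: Efficiency% = (Actual output / Theoretical output) * 100
Efficiency% = (50 / 72) * 100
Efficiency% = 0.694444 * 100 = 69.4444% ≈ 69.4%

69.4%


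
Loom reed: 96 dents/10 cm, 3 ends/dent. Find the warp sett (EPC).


Formula: EPC = (dents per 10 cm * ends per dent) / 10
Step 1: Total ends per 10 cm = 96 * 3 = 288
Step 2: EPC = 288 / 10 = 28.8 ends/cm

28.8 ends/cm


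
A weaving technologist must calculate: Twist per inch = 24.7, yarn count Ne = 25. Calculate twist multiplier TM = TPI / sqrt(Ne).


Formula: TM = TPI / sqrt(Ne)
Step 1: sqrt(Ne) = sqrt(25) = 5
Step 2: TM = 24.7 / 5 = 4.94

4.94 TM


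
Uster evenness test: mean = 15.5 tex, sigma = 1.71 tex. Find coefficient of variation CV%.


Formula: CV% = (standard deviation / mean) * 100
Step 1: Ratio = 1.71 / 15.5 = 0.110323
Step 2: CV% = 0.110323 * 100 = 11.0323% ≈ 11.0%

11.0%


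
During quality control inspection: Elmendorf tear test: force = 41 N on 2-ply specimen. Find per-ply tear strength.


Formula: Per-ply strength = Total force / Number of plies
Per-ply = 41 N / 2
Per-ply = 20.5 N

20.5 N


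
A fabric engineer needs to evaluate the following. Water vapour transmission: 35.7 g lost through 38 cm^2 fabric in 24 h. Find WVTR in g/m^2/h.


Formula: WVTR = mass_loss / (area * time)
Step 1: Convert area: 38 cm^2 = 0.0038 m^2
Step 2: WVTR = 35.7 g / (0.0038 m^2 * 24 h)
Step 3: WVTR = 35.7 / 0.0912 = 391.4 g/m^2/h

391.4 g/m^2/h


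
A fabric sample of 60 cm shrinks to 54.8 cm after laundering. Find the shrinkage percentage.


Formula: Shrinkage% = ((L_before - L_after) / L_before) * 100
Step 1: Shrinkage = 60 - 54.8 = 5.2 cm
Step 2: Shrinkage% = (5.2 / 60) * 100
Step 3: Shrinkage% = 0.086667 * 100 = 8.6667% ≈ 8.7%

8.7%


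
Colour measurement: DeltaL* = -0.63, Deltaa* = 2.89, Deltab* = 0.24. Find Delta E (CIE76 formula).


Formula: Delta E = sqrt(dL*^2 + da*^2 + db*^2)
Step 1: dL*^2 = (-0.63)^2 = 0.3969
Step 2: da*^2 = 2.89^2 = 8.3521
Step 3: db*^2 = 0.24^2 = 0.0576
Step 4: Sum = 0.3969 + 8.3521 + 0.0576 = 8.8066
Step 5: Delta E = sqrt(8.8066) = 2.97

2.97 Delta E


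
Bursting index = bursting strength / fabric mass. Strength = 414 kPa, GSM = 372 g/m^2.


Formula: Bursting Index = Bursting Strength / Fabric GSM
BI = 414 kPa / 372 g/m^2
BI = 1.113 kPa/(g/m^2)

1.113 kPa/(g/m^2)


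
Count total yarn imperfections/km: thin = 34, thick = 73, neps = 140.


Formula: Total = thin places + thick places + neps
Total = 34 + 73 + 140
Total = 247 imperfections/km

247 imperfections/km


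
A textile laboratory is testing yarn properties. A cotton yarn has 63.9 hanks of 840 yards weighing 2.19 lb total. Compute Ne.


Formula: Ne = hanks / mass_lb
Substituting: Ne = 63.9 / 2.19
Ne = 29.2

29.2 Ne


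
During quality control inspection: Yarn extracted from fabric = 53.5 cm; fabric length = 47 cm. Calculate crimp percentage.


Formula: Crimp% = ((L_yarn - L_fabric) / L_fabric) * 100
Step 1: Extension = 53.5 - 47 = 6.5 cm
Step 2: Crimp% = (6.5 / 47) * 100
Step 3: Crimp% = 0.138298 * 100 = 13.8298% ≈ 13.8%

13.8%


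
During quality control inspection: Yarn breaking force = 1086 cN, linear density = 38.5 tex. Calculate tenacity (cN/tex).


Formula: Tenacity = Breaking force / Linear density
Tenacity = 1086 cN / 38.5 tex
Tenacity = 28.21 cN/tex

28.21 cN/tex


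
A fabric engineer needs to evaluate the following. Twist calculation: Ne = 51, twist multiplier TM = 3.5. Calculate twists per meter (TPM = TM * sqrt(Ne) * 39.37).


Formula: TPM = TM * sqrt(Ne) * 39.37
Step 1: sqrt(Ne) = sqrt(51) = 7.1414
Step 2: TM * sqrt(Ne) = 3.5 * 7.1414 = 24.9949
Step 3: TPM = 24.9949 * 39.37 = 984 twists/m

984 twists/m


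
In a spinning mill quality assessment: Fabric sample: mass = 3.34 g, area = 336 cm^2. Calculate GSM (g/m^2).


Formula: GSM = mass_g / area_m2
Step 1: Convert area: 336 cm^2 = 336 / 10000 = 0.0336 m^2
Step 2: GSM = 3.34 g / 0.0336 m^2 = 99.4 g/m^2

99.4 g/m^2


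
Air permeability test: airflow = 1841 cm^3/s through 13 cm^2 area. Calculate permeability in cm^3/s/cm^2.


Formula: Air Permeability = Airflow / Test Area
AP = 1841 cm^3/s / 13 cm^2
AP = 141.6 cm^3/s/cm^2

141.6 cm^3/s/cm^2


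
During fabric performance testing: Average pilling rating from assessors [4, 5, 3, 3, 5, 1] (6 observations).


Formula: Mean = sum / count
Sum = 4 + 5 + 3 + 3 + 5 + 1 = 21
Mean = 21 / 6 = 3.5

3.5


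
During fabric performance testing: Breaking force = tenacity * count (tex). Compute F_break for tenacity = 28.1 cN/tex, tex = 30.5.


Formula: Breaking force = Tenacity * Linear density
F = 28.1 cN/tex * 30.5 tex
F = 857.05 cN

857.05 cN


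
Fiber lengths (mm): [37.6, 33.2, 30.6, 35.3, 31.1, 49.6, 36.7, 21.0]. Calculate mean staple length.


Formula: Mean = sum of lengths / count
Sum = 37.6 + 33.2 + 30.6 + 35.3 + 31.1 + 49.6 + 36.7 + 21.0
Sum = 275.1 mm
Mean = 275.1 / 8 = 34.39 mm

34.39 mm


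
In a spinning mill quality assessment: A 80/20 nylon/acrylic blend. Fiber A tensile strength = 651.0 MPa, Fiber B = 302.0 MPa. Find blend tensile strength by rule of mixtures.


Formula: Blend property = (fraction_A * property_A) + (fraction_B * property_B)
Step 1: Contribution A = 80/100 * 651.0 MPa = 520.8 MPa
Step 2: Contribution B = 20/100 * 302.0 MPa = 60.4 MPa
Step 3: Blend tensile strength = 520.8 + 60.4 = 581.2 MPa

581.2 MPa


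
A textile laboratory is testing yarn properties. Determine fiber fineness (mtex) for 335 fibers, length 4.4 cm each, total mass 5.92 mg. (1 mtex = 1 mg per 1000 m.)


Formula: fineness (mtex) = mass (mg) / total length (km) = (mass_mg / total_length_m) * 1000
Step 1: Convert fiber length: 4.4 cm = 0.044 m
Step 2: Total fiber length = 335 * 0.044 = 14.74 m
Step 3: Linear density = 5.92 mg / 14.74 m = 0.4016 mg/m
Step 4: fineness = 0.4016 * 1000 = 401.6 mtex

401.6 mtex


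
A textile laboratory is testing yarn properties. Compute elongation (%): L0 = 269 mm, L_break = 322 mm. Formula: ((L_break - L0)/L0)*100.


Formula: Elongation (%) = ((L_break - L0) / L0) * 100
Step 1: Extension = 322 - 269 = 53 mm
Step 2: Elongation = (53 / 269) * 100
Step 3: Elongation = 0.197026 * 100 = 19.7026% ≈ 19.7%

19.7%


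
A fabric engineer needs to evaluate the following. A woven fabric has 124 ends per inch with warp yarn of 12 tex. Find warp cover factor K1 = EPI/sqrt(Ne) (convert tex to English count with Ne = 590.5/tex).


Formula: K1 = EPI / sqrt(Ne), with Ne = 590.5 / tex_warp
Step 1: Ne = 590.5 / 12 = 49.208
Step 2: sqrt(Ne) = sqrt(49.208) = 7.0148
Step 3: K1 = 124 / 7.0148 = 17.7

17.7


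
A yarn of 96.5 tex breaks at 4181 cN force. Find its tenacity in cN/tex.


Formula: Tenacity = Breaking force / Linear density
Tenacity = 4181 cN / 96.5 tex
Tenacity = 43.33 cN/tex

43.33 cN/tex


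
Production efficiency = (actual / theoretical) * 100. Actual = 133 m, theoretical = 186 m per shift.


Formula: Efficiency% = (Actual output / Theoretical output) * 100
Efficiency% = (133 / 186) * 100
Efficiency% = 0.715054 * 100 = 71.5054% ≈ 71.5%

71.5%


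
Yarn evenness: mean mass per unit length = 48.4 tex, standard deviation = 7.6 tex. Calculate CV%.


Formula: CV% = (standard deviation / mean) * 100
Step 1: Ratio = 7.6 / 48.4 = 0.157025
Step 2: CV% = 0.157025 * 100 = 15.7025% ≈ 15.7%

15.7%


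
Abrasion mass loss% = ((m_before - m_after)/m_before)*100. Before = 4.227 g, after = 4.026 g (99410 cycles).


Formula: Mass loss% = ((m_before - m_after) / m_before) * 100
Step 1: Mass loss = 4.227 - 4.026 = 0.201 g
Step 2: Ratio = 0.201 / 4.227 = 0.0475515
Step 3: Mass loss% = 0.0475515 * 100 = 4.75515% ≈ 4.76%

4.76%


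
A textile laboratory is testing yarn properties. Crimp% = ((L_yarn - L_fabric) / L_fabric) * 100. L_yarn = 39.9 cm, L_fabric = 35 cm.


Formula: Crimp% = ((L_yarn - L_fabric) / L_fabric) * 100
Step 1: Extension = 39.9 - 35 = 4.9 cm
Step 2: Crimp% = (4.9 / 35) * 100
Step 3: Crimp% = 0.14 * 100 = 14.0%

14.0%


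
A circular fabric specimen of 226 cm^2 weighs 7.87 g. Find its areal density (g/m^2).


Formula: GSM = mass_g / area_m2
Step 1: Convert area: 226 cm^2 = 226 / 10000 = 0.0226 m^2
Step 2: GSM = 7.87 g / 0.0226 m^2 = 348.2 g/m^2

348.2 g/m^2


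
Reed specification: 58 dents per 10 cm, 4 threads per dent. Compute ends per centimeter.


Formula: EPC = (dents per 10 cm * ends per dent) / 10
Step 1: Total ends per 10 cm = 58 * 4 = 232
Step 2: EPC = 232 / 10 = 23.2 ends/cm

23.2 ends/cm


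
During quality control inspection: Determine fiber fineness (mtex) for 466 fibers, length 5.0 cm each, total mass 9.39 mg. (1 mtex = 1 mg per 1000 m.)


Formula: fineness (mtex) = mass (mg) / total length (km) = (mass_mg / total_length_m) * 1000
Step 1: Convert fiber length: 5.0 cm = 0.05 m
Step 2: Total fiber length = 466 * 0.05 = 23.3 m
Step 3: Linear density = 9.39 mg / 23.3 m = 0.4030 mg/m
Step 4: fineness = 0.4030 * 1000 = 403.0 mtex

403.0 mtex


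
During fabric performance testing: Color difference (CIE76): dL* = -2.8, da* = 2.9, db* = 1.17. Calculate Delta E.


Formula: Delta E = sqrt(dL*^2 + da*^2 + db*^2)
Step 1: dL*^2 = (-2.8)^2 = 7.84
Step 2: da*^2 = 2.9^2 = 8.41
Step 3: db*^2 = 1.17^2 = 1.3689
Step 4: Sum = 7.84 + 8.41 + 1.3689 = 17.6189
Step 5: Delta E = sqrt(17.6189) = 4.2

4.2 Delta E


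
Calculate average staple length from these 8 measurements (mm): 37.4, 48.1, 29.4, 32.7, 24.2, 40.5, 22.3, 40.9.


Formula: Mean = sum of lengths / count
Sum = 37.4 + 48.1 + 29.4 + 32.7 + 24.2 + 40.5 + 22.3 + 40.9
Sum = 275.5 mm
Mean = 275.5 / 8 = 34.44 mm

34.44 mm
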